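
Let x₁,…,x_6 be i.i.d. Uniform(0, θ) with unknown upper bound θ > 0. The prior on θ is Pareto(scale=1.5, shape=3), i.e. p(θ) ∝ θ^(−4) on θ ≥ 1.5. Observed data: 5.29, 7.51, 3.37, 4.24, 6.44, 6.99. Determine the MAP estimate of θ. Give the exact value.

The Uniform(0, θ) likelihood is θ^(−n) for θ ≥ max(xᵢ), zero otherwise. Here max(xᵢ) = 7.51.
Posterior ∝ θ^(−4) · θ^(−6) = θ^(−10) on θ ≥ max(1.5, 7.51) = 7.51.
This density is strictly decreasing in θ, so the posterior mode lies at the lower boundary of the support.

θ̂_MAP = 7.51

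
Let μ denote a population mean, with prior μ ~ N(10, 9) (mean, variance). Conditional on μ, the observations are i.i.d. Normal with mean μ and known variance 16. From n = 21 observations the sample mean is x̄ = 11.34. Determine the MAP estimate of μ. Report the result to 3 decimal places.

n = 21, x̄ = 11.34.
For a Normal prior and Normal likelihood with known variance, the posterior is Normal; its mode equals its mean, the precision-weighted average.
Prior precision 1/σ₀² = 1/9; data precision n/σ² = 21/16 = 1.3125.
μ̂ = ((1/9)·10 + 1.3125·11.34) / (1/9 + 1.3125) = (115163/7200)/(205/144) = 115163/10250 ≈ 11.235.

μ̂_MAP = 11.235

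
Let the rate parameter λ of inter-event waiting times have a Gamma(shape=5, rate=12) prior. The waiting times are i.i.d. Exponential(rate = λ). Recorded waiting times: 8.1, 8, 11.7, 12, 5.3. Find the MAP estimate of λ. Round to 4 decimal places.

The Exponential(rate=λ) likelihood is ∝ λ^n e^(−λΣtᵢ). Here n = 5 and Σtᵢ = 8.1 + 8 + 11.7 + 12 + 5.3 = 45.1.
Posterior ∝ λ^4e^(−12λ) · λ^5e^(−45.1λ) = λ^9e^(−57.1λ), i.e. Gamma(10, 57.1).
Mode = (a−1)/b = 9/57.1 ≈ 0.1576.

λ̂_MAP = 0.1576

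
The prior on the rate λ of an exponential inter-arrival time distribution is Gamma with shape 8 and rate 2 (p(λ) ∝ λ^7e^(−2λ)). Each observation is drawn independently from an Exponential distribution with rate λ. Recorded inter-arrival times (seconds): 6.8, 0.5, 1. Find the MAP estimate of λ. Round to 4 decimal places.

The Exponential(rate=λ) likelihood is ∝ λ^n e^(−λΣtᵢ). Here n = 3 and Σtᵢ = 6.8 + 0.5 + 1 = 8.3.
Posterior ∝ λ^7e^(−2λ) · λ^3e^(−8.3λ) = λ^10e^(−10.3λ), i.e. Gamma(11, 10.3).
Mode = (a−1)/b = 10/10.3 ≈ 0.9709.

λ̂_MAP = 0.9709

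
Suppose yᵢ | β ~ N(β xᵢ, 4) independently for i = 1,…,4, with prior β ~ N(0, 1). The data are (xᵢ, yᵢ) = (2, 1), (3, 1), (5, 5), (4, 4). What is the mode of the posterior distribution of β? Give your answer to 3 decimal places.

log p(β | y) = −Σ(yᵢ − βxᵢ)²/(2·4) − β²/(2·1) + const.
Setting the derivative to zero: Σxᵢ(yᵢ − βxᵢ)/4 − β/1 = 0, so β = Σxᵢyᵢ / (Σxᵢ² + σ²/τ²).
Σxᵢyᵢ = 2·1 + 3·1 + 5·5 + 4·4 = 46; Σxᵢ² = 54; σ²/τ² = 4.
β̂_MAP = 46 / (54 + 4) = 46/58 ≈ 0.793.

β̂_MAP = 0.793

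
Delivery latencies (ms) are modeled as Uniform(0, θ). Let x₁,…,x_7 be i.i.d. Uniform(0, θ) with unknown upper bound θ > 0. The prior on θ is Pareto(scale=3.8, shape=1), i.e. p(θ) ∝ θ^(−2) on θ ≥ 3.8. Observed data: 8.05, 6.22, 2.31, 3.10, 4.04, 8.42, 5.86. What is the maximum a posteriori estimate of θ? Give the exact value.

The Uniform(0, θ) likelihood is θ^(−n) for θ ≥ max(xᵢ), zero otherwise. Here max(xᵢ) = 8.42.
Posterior ∝ θ^(−2) · θ^(−7) = θ^(−9) on θ ≥ max(3.8, 8.42) = 8.42.
This density is strictly decreasing in θ, so the posterior mode lies at the lower boundary of the support.

θ̂_MAP = 8.42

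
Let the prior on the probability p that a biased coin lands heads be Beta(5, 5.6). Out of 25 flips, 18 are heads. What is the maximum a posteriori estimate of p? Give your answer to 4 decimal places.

p̂_MAP = 0.6548

Prior: Beta(5, 5.6).
Data: 18 successes in 25 trials. The binomial likelihood contributes p^18(1−p)^7, so the posterior is Beta(5+18, 5.6+7) = Beta(23, 12.6).
For Beta(a, b) with a, b > 1 the mode is (a−1)/(a+b−2) = 22/33.6 ≈ 0.6548.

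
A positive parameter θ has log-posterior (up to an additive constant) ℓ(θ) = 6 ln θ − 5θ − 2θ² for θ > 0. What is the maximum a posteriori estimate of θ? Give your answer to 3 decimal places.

ℓ'(θ) = 6/θ − 5 − 4θ. Setting this to zero and multiplying by θ: 4θ² + 5θ − 6 = 0.
θ = (−5 + √(5² + 4·4·6)) / (2·4) = (−5 + √121) / 8 = (−5 + 11)/8 = 3/4.
ℓ''(θ) = −6/θ² − 4 < 0, confirming a maximum.

θ̂_MAP = 0.750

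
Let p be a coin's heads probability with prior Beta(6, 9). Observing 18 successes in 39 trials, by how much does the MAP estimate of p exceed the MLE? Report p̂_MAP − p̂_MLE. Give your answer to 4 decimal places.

MAP − MLE = -0.0192

Posterior is Beta(24, 30); MAP = (24−1)/(54−2) = 23/52 ≈ 0.44231.
MLE ignores the prior: p̂_MLE = k/n = 18/39 ≈ 0.46154.
Difference = 23/52 − 18/39 = -1/52 ≈ -0.0192.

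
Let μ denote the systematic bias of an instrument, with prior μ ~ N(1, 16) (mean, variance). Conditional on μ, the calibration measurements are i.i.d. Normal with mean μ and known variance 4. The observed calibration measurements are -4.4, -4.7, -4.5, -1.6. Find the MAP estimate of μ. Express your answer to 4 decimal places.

n = 4; x̄ = ((-4.4) + (-4.7) + (-4.5) + (-1.6))/4 = -15.2/4 = -3.8.
For a Normal prior and Normal likelihood with known variance, the posterior is Normal; its mode equals its mean, the precision-weighted average.
Prior precision 1/σ₀² = 1/16 = 0.0625; data precision n/σ² = 4/4 = 1.
μ̂ = (0.0625·1 + 1·(-3.8)) / (0.0625 + 1) = (-3.7375)/1.0625 = -299/85 ≈ -3.5176.

μ̂_MAP = -3.5176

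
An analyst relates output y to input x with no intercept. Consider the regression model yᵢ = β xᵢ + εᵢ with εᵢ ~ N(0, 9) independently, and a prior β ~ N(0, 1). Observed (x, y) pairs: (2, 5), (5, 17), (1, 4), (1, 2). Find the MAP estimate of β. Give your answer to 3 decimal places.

log p(β | y) = −Σ(yᵢ − βxᵢ)²/(2·9) − β²/(2·1) + const.
Setting the derivative to zero: Σxᵢ(yᵢ − βxᵢ)/9 − β/1 = 0, so β = Σxᵢyᵢ / (Σxᵢ² + σ²/τ²).
Σxᵢyᵢ = 2·5 + 5·17 + 1·4 + 1·2 = 101; Σxᵢ² = 31; σ²/τ² = 9.
β̂_MAP = 101 / (31 + 9) = 101/40 ≈ 2.525.

β̂_MAP = 2.525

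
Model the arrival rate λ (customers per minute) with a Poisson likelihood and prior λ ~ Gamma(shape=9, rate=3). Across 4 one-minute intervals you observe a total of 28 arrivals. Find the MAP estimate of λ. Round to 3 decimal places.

Σxᵢ = 28, n = 4.
Posterior ∝ λ^8e^(−3λ) · λ^28e^(−4λ) = λ^36e^(−7λ), i.e. Gamma(shape=37, rate=7).
The mode of a Gamma(a, b) with a ≥ 1 (shape–rate) is (a−1)/b = 36/7 ≈ 5.143.

λ̂_MAP = 5.143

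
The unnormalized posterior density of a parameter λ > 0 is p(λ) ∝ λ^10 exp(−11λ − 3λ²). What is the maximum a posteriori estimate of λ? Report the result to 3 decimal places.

λ̂_MAP = 0.667

ℓ'(λ) = 10/λ − 11 − 6λ. Setting this to zero and multiplying by λ: 6λ² + 11λ − 10 = 0.
λ = (−11 + √(11² + 4·6·10)) / (2·6) = (−11 + √361) / 12 = (−11 + 19)/12 = 2/3.
ℓ''(λ) = −10/λ² − 6 < 0, confirming a maximum.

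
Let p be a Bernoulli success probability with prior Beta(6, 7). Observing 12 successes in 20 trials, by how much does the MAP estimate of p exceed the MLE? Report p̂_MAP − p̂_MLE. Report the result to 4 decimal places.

MAP − MLE = -0.0516

Posterior is Beta(18, 15); MAP = (18−1)/(33−2) = 17/31 ≈ 0.54839.
MLE ignores the prior: p̂_MLE = k/n = 12/20 ≈ 0.60000.
Difference = 17/31 − 12/20 = -8/155 ≈ -0.0516.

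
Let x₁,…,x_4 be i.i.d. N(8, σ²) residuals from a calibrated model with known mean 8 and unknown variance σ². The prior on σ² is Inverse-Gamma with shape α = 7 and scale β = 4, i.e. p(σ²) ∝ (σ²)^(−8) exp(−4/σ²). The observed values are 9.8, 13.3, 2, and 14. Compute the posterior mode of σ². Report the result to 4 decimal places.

σ̂²_MAP = 5.5665

Sum of squared deviations about the known mean: SS = (9.8−8)² + (13.3−8)² + (2−8)² + (14−8)² = 103.33.
The Normal likelihood contributes (σ²)^(−n/2) exp(−SS/(2σ²)), so the posterior is Inverse-Gamma(α + n/2, β + SS/2) = Inverse-Gamma(9, 55.665).
The mode of Inverse-Gamma(a, b) is b/(a+1) = 55.665/10 ≈ 5.5665.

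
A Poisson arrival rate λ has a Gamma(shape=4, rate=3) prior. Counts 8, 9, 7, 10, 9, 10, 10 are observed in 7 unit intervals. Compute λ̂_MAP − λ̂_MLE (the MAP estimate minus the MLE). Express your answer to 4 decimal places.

Σxᵢ = 63. Posterior is Gamma(67, 10); MAP = (67−1)/10 = 66/10 ≈ 6.60000.
MLE = x̄ = 63/7 ≈ 9.00000.
Difference = 66/10 − 63/7 = -12/5 ≈ -2.4000.

MAP − MLE = -2.4000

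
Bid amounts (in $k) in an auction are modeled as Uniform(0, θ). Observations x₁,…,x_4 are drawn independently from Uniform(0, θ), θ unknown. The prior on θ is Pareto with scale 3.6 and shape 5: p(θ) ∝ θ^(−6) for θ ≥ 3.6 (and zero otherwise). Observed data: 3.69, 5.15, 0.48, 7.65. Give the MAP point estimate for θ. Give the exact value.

The Uniform(0, θ) likelihood is θ^(−n) for θ ≥ max(xᵢ), zero otherwise. Here max(xᵢ) = 7.65.
Posterior ∝ θ^(−6) · θ^(−4) = θ^(−10) on θ ≥ max(3.6, 7.65) = 7.65.
This density is strictly decreasing in θ, so the posterior mode lies at the lower boundary of the support.

θ̂_MAP = 7.65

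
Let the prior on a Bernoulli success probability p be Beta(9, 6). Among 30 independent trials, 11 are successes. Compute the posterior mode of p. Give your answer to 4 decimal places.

Prior: Beta(9, 6).
Data: 11 successes in 30 trials. The binomial likelihood contributes p^11(1−p)^19, so the posterior is Beta(9+11, 6+19) = Beta(20, 25).
For Beta(a, b) with a, b > 1 the mode is (a−1)/(a+b−2) = 19/43 ≈ 0.4419.

p̂_MAP = 0.4419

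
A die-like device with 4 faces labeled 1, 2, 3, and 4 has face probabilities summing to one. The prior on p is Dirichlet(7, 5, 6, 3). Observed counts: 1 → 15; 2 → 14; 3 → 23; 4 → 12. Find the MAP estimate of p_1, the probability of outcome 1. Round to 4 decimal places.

The posterior is Dirichlet(αᵢ + nᵢ) = Dirichlet(22, 19, 29, 15).
For a Dirichlet(a₁,…,a_K) with all aᵢ > 1, the mode has j-th component (aⱼ − 1)/(Σaᵢ − K).
Here Σaᵢ = 85 and K = 4, so p_1 = (22 − 1)/(85 − 4) = 21/81 ≈ 0.2593.

MAP estimate: 0.2593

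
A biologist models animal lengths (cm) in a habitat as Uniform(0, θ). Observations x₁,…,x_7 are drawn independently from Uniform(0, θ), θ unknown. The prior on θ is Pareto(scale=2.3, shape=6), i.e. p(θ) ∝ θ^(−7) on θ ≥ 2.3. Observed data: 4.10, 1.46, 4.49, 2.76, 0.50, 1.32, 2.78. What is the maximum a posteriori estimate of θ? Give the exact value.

θ̂_MAP = 4.49

The Uniform(0, θ) likelihood is θ^(−n) for θ ≥ max(xᵢ), zero otherwise. Here max(xᵢ) = 4.49.
Posterior ∝ θ^(−7) · θ^(−7) = θ^(−14) on θ ≥ max(2.3, 4.49) = 4.49.
This density is strictly decreasing in θ, so the posterior mode lies at the lower boundary of the support.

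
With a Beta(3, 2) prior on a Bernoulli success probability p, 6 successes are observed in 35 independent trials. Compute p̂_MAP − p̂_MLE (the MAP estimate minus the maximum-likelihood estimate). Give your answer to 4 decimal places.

MAP − MLE = 0.0391

Posterior is Beta(9, 31); MAP = (9−1)/(40−2) = 8/38 ≈ 0.21053.
MLE ignores the prior: p̂_MLE = k/n = 6/35 ≈ 0.17143.
Difference = 8/38 − 6/35 = 26/665 ≈ 0.0391.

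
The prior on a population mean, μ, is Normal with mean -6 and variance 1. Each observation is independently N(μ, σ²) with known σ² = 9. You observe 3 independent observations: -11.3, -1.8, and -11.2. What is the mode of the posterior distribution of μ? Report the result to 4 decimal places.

μ̂_MAP = -6.5250

n = 3; x̄ = ((-11.3) + (-1.8) + (-11.2))/3 = -24.3/3 = -8.1.
For a Normal prior and Normal likelihood with known variance, the posterior is Normal; its mode equals its mean, the precision-weighted average.
Prior precision 1/σ₀² = 1/1 = 1; data precision n/σ² = 3/9 = 1/3.
μ̂ = (1·(-6) + (1/3)·(-8.1)) / (1 + 1/3) = (-8.7)/(4/3) = -6.5250.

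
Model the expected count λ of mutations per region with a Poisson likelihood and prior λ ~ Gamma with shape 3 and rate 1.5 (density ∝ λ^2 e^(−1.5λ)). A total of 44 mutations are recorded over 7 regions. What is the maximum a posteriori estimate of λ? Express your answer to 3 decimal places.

λ̂_MAP = 5.412

Σxᵢ = 44, n = 7.
Posterior ∝ λ^2e^(−1.5λ) · λ^44e^(−7λ) = λ^46e^(−8.5λ), i.e. Gamma(shape=47, rate=8.5).
The mode of a Gamma(a, b) with a ≥ 1 (shape–rate) is (a−1)/b = 46/8.5 ≈ 5.412.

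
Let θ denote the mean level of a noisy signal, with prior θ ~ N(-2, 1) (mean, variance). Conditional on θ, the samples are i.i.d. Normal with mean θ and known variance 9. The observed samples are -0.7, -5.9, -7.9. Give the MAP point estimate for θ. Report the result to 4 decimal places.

n = 3; x̄ = ((-0.7) + (-5.9) + (-7.9))/3 = -14.5/3 = -29/6 ≈ -4.8333.
For a Normal prior and Normal likelihood with known variance, the posterior is Normal; its mode equals its mean, the precision-weighted average.
Prior precision 1/σ₀² = 1/1 = 1; data precision n/σ² = 3/9 = 1/3.
θ̂ = (1·(-2) + (1/3)·(-29/6)) / (1 + 1/3) = (-65/18)/(4/3) = -65/24 ≈ -2.7083.

θ̂_MAP = -2.7083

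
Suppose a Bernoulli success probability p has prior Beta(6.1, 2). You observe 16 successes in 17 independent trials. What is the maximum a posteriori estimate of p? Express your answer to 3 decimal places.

Prior: Beta(6.1, 2).
Data: 16 successes in 17 trials. The binomial likelihood contributes p^16(1−p)^1, so the posterior is Beta(6.1+16, 2+1) = Beta(22.1, 3).
For Beta(a, b) with a, b > 1 the mode is (a−1)/(a+b−2) = 21.1/23.1 ≈ 0.913.

p̂_MAP = 0.913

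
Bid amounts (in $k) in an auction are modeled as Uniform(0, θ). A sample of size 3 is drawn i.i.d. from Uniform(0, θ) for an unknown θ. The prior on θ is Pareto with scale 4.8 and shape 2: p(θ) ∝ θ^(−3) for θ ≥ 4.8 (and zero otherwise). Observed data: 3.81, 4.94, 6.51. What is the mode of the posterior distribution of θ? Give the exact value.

θ̂_MAP = 6.51

The Uniform(0, θ) likelihood is θ^(−n) for θ ≥ max(xᵢ), zero otherwise. Here max(xᵢ) = 6.51.
Posterior ∝ θ^(−3) · θ^(−3) = θ^(−6) on θ ≥ max(4.8, 6.51) = 6.51.
This density is strictly decreasing in θ, so the posterior mode lies at the lower boundary of the support.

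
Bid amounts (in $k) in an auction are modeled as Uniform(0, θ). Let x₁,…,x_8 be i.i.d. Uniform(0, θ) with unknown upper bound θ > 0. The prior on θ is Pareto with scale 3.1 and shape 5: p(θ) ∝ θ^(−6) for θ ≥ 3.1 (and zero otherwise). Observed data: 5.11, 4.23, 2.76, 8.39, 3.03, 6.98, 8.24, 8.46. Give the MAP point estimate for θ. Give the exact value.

The Uniform(0, θ) likelihood is θ^(−n) for θ ≥ max(xᵢ), zero otherwise. Here max(xᵢ) = 8.46.
Posterior ∝ θ^(−6) · θ^(−8) = θ^(−14) on θ ≥ max(3.1, 8.46) = 8.46.
This density is strictly decreasing in θ, so the posterior mode lies at the lower boundary of the support.

θ̂_MAP = 8.46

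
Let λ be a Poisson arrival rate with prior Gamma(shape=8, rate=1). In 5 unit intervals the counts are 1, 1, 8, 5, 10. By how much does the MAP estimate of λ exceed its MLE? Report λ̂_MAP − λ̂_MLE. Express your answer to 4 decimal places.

MAP − MLE = 0.3333

Σxᵢ = 25. Posterior is Gamma(33, 6); MAP = (33−1)/6 = 32/6 ≈ 5.33333.
MLE = x̄ = 25/5 ≈ 5.00000.
Difference = 32/6 − 25/5 = 1/3 ≈ 0.3333.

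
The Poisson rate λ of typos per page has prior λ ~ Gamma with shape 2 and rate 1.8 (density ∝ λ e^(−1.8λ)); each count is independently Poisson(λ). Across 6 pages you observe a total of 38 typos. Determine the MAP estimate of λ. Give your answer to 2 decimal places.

λ̂_MAP = 5.00

Σxᵢ = 38, n = 6.
Posterior ∝ λe^(−1.8λ) · λ^38e^(−6λ) = λ^39e^(−7.8λ), i.e. Gamma(shape=40, rate=7.8).
The mode of a Gamma(a, b) with a ≥ 1 (shape–rate) is (a−1)/b = 39/7.8 ≈ 5.00.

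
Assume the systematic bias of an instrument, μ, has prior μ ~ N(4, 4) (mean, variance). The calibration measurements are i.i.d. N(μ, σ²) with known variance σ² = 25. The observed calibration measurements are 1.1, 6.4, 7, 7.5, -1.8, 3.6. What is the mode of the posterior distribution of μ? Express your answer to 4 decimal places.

μ̂_MAP = 3.9837

n = 6; x̄ = (1.1 + 6.4 + 7 + 7.5 + (-1.8) + 3.6)/6 = 23.8/6 = 119/30 ≈ 3.9667.
For a Normal prior and Normal likelihood with known variance, the posterior is Normal; its mode equals its mean, the precision-weighted average.
Prior precision 1/σ₀² = 1/4 = 0.25; data precision n/σ² = 6/25 = 0.24.
μ̂ = (0.25·4 + 0.24·(119/30)) / (0.25 + 0.24) = 1.952/0.49 = 976/245 ≈ 3.9837.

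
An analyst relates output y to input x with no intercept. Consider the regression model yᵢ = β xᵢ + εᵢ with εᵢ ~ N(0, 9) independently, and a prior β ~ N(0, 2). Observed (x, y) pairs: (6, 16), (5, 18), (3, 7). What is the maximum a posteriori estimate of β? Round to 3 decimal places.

β̂_MAP = 2.779

log p(β | y) = −Σ(yᵢ − βxᵢ)²/(2·9) − β²/(2·2) + const.
Setting the derivative to zero: Σxᵢ(yᵢ − βxᵢ)/9 − β/2 = 0, so β = Σxᵢyᵢ / (Σxᵢ² + σ²/τ²).
Σxᵢyᵢ = 6·16 + 5·18 + 3·7 = 207; Σxᵢ² = 70; σ²/τ² = 4.5.
β̂_MAP = 207 / (70 + 4.5) = 207/74.5 ≈ 2.779.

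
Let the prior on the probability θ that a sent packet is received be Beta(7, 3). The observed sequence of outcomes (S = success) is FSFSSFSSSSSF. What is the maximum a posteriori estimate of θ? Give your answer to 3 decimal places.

Prior: Beta(7, 3).
Data: 8 successes in 12 trials (from the sequence). The binomial likelihood contributes θ^8(1−θ)^4, so the posterior is Beta(7+8, 3+4) = Beta(15, 7).
For Beta(a, b) with a, b > 1 the mode is (a−1)/(a+b−2) = 14/20 ≈ 0.700.

θ̂_MAP = 0.700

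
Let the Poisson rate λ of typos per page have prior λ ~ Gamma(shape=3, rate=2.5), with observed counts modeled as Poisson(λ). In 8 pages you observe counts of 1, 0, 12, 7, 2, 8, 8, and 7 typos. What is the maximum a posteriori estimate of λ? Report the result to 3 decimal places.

λ̂_MAP = 4.476

Σxᵢ = 1+0+12+7+2+8+8+7 = 45, with n = 8.
Posterior ∝ λ^2e^(−2.5λ) · λ^45e^(−8λ) = λ^47e^(−10.5λ), i.e. Gamma(shape=48, rate=10.5).
The mode of a Gamma(a, b) with a ≥ 1 (shape–rate) is (a−1)/b = 47/10.5 ≈ 4.476.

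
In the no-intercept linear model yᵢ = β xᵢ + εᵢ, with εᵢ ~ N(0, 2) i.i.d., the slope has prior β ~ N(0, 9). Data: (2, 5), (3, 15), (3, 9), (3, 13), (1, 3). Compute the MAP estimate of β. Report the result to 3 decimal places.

β̂_MAP = 3.848

log p(β | y) = −Σ(yᵢ − βxᵢ)²/(2·2) − β²/(2·9) + const.
Setting the derivative to zero: Σxᵢ(yᵢ − βxᵢ)/2 − β/9 = 0, so β = Σxᵢyᵢ / (Σxᵢ² + σ²/τ²).
Σxᵢyᵢ = 2·5 + 3·15 + 3·9 + 3·13 + 1·3 = 124; Σxᵢ² = 32; σ²/τ² = 2/9.
β̂_MAP = 124 / (32 + 2/9) = 124/(290/9) = 558/145 ≈ 3.848.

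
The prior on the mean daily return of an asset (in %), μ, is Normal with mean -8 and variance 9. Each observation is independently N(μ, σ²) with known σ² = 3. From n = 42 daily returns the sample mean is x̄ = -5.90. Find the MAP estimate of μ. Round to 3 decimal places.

n = 42, x̄ = -5.90.
For a Normal prior and Normal likelihood with known variance, the posterior is Normal; its mode equals its mean, the precision-weighted average.
Prior precision 1/σ₀² = 1/9; data precision n/σ² = 42/3 = 14.
μ̂ = ((1/9)·(-8) + 14·(-5.9)) / (1/9 + 14) = (-3757/45)/(127/9) = -3757/635 ≈ -5.917.

μ̂_MAP = -5.917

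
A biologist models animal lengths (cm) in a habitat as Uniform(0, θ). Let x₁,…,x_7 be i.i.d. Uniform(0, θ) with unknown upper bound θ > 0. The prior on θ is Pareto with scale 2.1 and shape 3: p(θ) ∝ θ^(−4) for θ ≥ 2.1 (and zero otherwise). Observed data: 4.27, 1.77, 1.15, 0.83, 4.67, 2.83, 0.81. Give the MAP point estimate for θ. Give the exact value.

θ̂_MAP = 4.67

The Uniform(0, θ) likelihood is θ^(−n) for θ ≥ max(xᵢ), zero otherwise. Here max(xᵢ) = 4.67.
Posterior ∝ θ^(−4) · θ^(−7) = θ^(−11) on θ ≥ max(2.1, 4.67) = 4.67.
This density is strictly decreasing in θ, so the posterior mode lies at the lower boundary of the support.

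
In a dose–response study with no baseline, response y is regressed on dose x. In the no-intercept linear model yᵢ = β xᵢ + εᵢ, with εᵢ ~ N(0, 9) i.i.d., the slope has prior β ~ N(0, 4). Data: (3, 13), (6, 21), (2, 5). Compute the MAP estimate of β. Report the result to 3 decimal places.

β̂_MAP = 3.415

log p(β | y) = −Σ(yᵢ − βxᵢ)²/(2·9) − β²/(2·4) + const.
Setting the derivative to zero: Σxᵢ(yᵢ − βxᵢ)/9 − β/4 = 0, so β = Σxᵢyᵢ / (Σxᵢ² + σ²/τ²).
Σxᵢyᵢ = 3·13 + 6·21 + 2·5 = 175; Σxᵢ² = 49; σ²/τ² = 2.25.
β̂_MAP = 175 / (49 + 2.25) = 175/51.25 ≈ 3.415.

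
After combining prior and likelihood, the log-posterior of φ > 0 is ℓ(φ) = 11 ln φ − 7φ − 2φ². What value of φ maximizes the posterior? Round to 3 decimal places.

φ̂_MAP = 1.000

ℓ'(φ) = 11/φ − 7 − 4φ. Setting this to zero and multiplying by φ: 4φ² + 7φ − 11 = 0.
φ = (−7 + √(7² + 4·4·11)) / (2·4) = (−7 + √225) / 8 = (−7 + 15)/8 = 1.
ℓ''(φ) = −11/φ² − 4 < 0, confirming a maximum.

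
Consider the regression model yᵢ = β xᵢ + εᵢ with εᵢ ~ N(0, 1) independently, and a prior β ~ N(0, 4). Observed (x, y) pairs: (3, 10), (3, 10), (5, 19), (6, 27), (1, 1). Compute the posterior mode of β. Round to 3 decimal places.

log p(β | y) = −Σ(yᵢ − βxᵢ)²/(2·1) − β²/(2·4) + const.
Setting the derivative to zero: Σxᵢ(yᵢ − βxᵢ)/1 − β/4 = 0, so β = Σxᵢyᵢ / (Σxᵢ² + σ²/τ²).
Σxᵢyᵢ = 3·10 + 3·10 + 5·19 + 6·27 + 1·1 = 318; Σxᵢ² = 80; σ²/τ² = 0.25.
β̂_MAP = 318 / (80 + 0.25) = 318/80.25 ≈ 3.963.

β̂_MAP = 3.963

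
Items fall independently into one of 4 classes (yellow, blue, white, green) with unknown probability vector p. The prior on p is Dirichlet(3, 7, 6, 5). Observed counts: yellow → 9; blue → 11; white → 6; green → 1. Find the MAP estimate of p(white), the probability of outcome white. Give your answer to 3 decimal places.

The posterior is Dirichlet(αᵢ + nᵢ) = Dirichlet(12, 18, 12, 6).
For a Dirichlet(a₁,…,a_K) with all aᵢ > 1, the mode has j-th component (aⱼ − 1)/(Σaᵢ − K).
Here Σaᵢ = 48 and K = 4, so p(white) = (12 − 1)/(48 − 4) = 11/44 ≈ 0.250.

MAP estimate of p(white) = 0.250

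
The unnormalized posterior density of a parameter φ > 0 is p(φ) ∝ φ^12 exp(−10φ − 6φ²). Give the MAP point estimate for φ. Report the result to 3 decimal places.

ℓ'(φ) = 12/φ − 10 − 12φ. Setting this to zero and multiplying by φ: 12φ² + 10φ − 12 = 0.
φ = (−10 + √(10² + 4·12·12)) / (2·12) = (−10 + √676) / 24 = (−10 + 26)/24 = 2/3.
ℓ''(φ) = −12/φ² − 12 < 0, confirming a maximum.

φ̂_MAP = 0.667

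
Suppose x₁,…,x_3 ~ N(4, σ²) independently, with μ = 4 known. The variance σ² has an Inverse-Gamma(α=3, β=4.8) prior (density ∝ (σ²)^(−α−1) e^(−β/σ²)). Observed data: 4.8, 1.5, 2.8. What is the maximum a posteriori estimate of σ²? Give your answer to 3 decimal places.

Sum of squared deviations about the known mean: SS = (4.8−4)² + (1.5−4)² + (2.8−4)² = 8.33.
The Normal likelihood contributes (σ²)^(−n/2) exp(−SS/(2σ²)), so the posterior is Inverse-Gamma(α + n/2, β + SS/2) = Inverse-Gamma(4.5, 8.965).
The mode of Inverse-Gamma(a, b) is b/(a+1) = 8.965/5.5 ≈ 1.630.

σ̂²_MAP = 1.630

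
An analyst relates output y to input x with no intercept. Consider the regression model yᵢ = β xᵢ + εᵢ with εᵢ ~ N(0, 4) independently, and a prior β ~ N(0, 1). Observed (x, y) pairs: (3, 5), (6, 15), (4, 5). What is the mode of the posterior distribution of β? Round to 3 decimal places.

β̂_MAP = 1.923

log p(β | y) = −Σ(yᵢ − βxᵢ)²/(2·4) − β²/(2·1) + const.
Setting the derivative to zero: Σxᵢ(yᵢ − βxᵢ)/4 − β/1 = 0, so β = Σxᵢyᵢ / (Σxᵢ² + σ²/τ²).
Σxᵢyᵢ = 3·5 + 6·15 + 4·5 = 125; Σxᵢ² = 61; σ²/τ² = 4.
β̂_MAP = 125 / (61 + 4) = 125/65 ≈ 1.923.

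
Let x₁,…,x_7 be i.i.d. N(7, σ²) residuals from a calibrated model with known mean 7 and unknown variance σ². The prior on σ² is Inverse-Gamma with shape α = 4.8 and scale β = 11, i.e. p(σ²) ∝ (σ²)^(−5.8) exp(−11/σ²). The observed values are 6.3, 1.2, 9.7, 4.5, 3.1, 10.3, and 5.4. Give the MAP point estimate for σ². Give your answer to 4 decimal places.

σ̂²_MAP = 5.2866

Sum of squared deviations about the known mean: SS = (6.3−7)² + (1.2−7)² + (9.7−7)² + (4.5−7)² + (3.1−7)² + (10.3−7)² + (5.4−7)² = 76.33.
The Normal likelihood contributes (σ²)^(−n/2) exp(−SS/(2σ²)), so the posterior is Inverse-Gamma(α + n/2, β + SS/2) = Inverse-Gamma(8.3, 49.165).
The mode of Inverse-Gamma(a, b) is b/(a+1) = 49.165/9.3 ≈ 5.2866.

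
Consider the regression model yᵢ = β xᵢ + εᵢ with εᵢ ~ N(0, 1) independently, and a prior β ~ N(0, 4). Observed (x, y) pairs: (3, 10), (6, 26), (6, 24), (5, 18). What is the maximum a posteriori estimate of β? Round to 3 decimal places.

log p(β | y) = −Σ(yᵢ − βxᵢ)²/(2·1) − β²/(2·4) + const.
Setting the derivative to zero: Σxᵢ(yᵢ − βxᵢ)/1 − β/4 = 0, so β = Σxᵢyᵢ / (Σxᵢ² + σ²/τ²).
Σxᵢyᵢ = 3·10 + 6·26 + 6·24 + 5·18 = 420; Σxᵢ² = 106; σ²/τ² = 0.25.
β̂_MAP = 420 / (106 + 0.25) = 420/106.25 ≈ 3.953.

β̂_MAP = 3.953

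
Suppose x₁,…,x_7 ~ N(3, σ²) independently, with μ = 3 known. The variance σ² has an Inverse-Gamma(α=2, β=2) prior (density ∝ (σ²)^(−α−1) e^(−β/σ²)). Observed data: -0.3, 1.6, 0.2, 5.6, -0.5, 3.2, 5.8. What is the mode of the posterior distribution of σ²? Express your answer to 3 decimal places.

Sum of squared deviations about the known mean: SS = (-0.3−3)² + (1.6−3)² + (0.2−3)² + (5.6−3)² + (-0.5−3)² + (3.2−3)² + (5.8−3)² = 47.58.
The Normal likelihood contributes (σ²)^(−n/2) exp(−SS/(2σ²)), so the posterior is Inverse-Gamma(α + n/2, β + SS/2) = Inverse-Gamma(5.5, 25.79).
The mode of Inverse-Gamma(a, b) is b/(a+1) = 25.79/6.5 ≈ 3.968.

σ̂²_MAP = 3.968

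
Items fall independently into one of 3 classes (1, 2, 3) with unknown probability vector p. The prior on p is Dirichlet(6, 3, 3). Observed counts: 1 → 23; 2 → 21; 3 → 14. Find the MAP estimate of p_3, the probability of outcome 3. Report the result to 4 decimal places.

MAP estimate: 0.2388

The posterior is Dirichlet(αᵢ + nᵢ) = Dirichlet(29, 24, 17).
For a Dirichlet(a₁,…,a_K) with all aᵢ > 1, the mode has j-th component (aⱼ − 1)/(Σaᵢ − K).
Here Σaᵢ = 70 and K = 3, so p_3 = (17 − 1)/(70 − 3) = 16/67 ≈ 0.2388.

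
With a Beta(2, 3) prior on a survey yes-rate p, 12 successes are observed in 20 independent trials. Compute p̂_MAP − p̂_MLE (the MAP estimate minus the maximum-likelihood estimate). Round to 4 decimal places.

Posterior is Beta(14, 11); MAP = (14−1)/(25−2) = 13/23 ≈ 0.56522.
MLE ignores the prior: p̂_MLE = k/n = 12/20 ≈ 0.60000.
Difference = 13/23 − 12/20 = -4/115 ≈ -0.0348.

MAP − MLE = -0.0348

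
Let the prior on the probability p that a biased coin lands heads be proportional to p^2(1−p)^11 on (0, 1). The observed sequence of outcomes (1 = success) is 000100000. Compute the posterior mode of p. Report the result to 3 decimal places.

The prior density ∝ p^2(1−p)^11 is the kernel of Beta(3, 12).
Data: 1 success in 9 trials (from the sequence). The binomial likelihood contributes p(1−p)^8, so the posterior is Beta(3+1, 12+8) = Beta(4, 20).
For Beta(a, b) with a, b > 1 the mode is (a−1)/(a+b−2) = 3/22 ≈ 0.136.

p̂_MAP = 0.136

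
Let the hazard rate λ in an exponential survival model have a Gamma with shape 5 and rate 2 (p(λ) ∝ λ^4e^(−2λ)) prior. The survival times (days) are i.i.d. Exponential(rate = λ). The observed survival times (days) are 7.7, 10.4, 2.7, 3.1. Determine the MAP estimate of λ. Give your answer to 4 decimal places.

λ̂_MAP = 0.3089

The Exponential(rate=λ) likelihood is ∝ λ^n e^(−λΣtᵢ). Here n = 4 and Σtᵢ = 7.7 + 10.4 + 2.7 + 3.1 = 23.9.
Posterior ∝ λ^4e^(−2λ) · λ^4e^(−23.9λ) = λ^8e^(−25.9λ), i.e. Gamma(9, 25.9).
Mode = (a−1)/b = 8/25.9 ≈ 0.3089.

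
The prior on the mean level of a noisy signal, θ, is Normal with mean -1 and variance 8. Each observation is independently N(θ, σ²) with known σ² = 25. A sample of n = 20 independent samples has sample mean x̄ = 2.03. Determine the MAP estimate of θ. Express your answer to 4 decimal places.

n = 20, x̄ = 2.03.
For a Normal prior and Normal likelihood with known variance, the posterior is Normal; its mode equals its mean, the precision-weighted average.
Prior precision 1/σ₀² = 1/8 = 0.125; data precision n/σ² = 20/25 = 0.8.
θ̂ = (0.125·(-1) + 0.8·2.03) / (0.125 + 0.8) = 1.499/0.925 = 1499/925 ≈ 1.6205.

θ̂_MAP = 1.6205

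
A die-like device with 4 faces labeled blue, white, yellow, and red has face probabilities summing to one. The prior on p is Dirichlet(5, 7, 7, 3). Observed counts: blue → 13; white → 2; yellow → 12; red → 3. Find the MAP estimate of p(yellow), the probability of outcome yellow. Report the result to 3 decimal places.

MAP estimate of p(yellow) = 0.375

The posterior is Dirichlet(αᵢ + nᵢ) = Dirichlet(18, 9, 19, 6).
For a Dirichlet(a₁,…,a_K) with all aᵢ > 1, the mode has j-th component (aⱼ − 1)/(Σaᵢ − K).
Here Σaᵢ = 52 and K = 4, so p(yellow) = (19 − 1)/(52 − 4) = 18/48 ≈ 0.375.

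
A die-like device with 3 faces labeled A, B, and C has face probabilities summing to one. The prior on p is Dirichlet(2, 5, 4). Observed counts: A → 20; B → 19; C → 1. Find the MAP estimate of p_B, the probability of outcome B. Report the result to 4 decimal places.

The posterior is Dirichlet(αᵢ + nᵢ) = Dirichlet(22, 24, 5).
For a Dirichlet(a₁,…,a_K) with all aᵢ > 1, the mode has j-th component (aⱼ − 1)/(Σaᵢ − K).
Here Σaᵢ = 51 and K = 3, so p_B = (24 − 1)/(51 − 3) = 23/48 ≈ 0.4792.

MAP estimate of p_B = 0.4792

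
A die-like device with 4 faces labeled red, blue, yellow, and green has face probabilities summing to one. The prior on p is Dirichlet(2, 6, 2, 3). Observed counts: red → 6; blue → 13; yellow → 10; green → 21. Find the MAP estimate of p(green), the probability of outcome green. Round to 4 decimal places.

The posterior is Dirichlet(αᵢ + nᵢ) = Dirichlet(8, 19, 12, 24).
For a Dirichlet(a₁,…,a_K) with all aᵢ > 1, the mode has j-th component (aⱼ − 1)/(Σaᵢ − K).
Here Σaᵢ = 63 and K = 4, so p(green) = (24 − 1)/(63 − 4) = 23/59 ≈ 0.3898.

MAP estimate of p(green) = 0.3898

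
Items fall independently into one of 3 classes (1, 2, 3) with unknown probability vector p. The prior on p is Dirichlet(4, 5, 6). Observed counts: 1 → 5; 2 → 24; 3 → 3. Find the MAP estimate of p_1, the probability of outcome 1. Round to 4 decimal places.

The posterior is Dirichlet(αᵢ + nᵢ) = Dirichlet(9, 29, 9).
For a Dirichlet(a₁,…,a_K) with all aᵢ > 1, the mode has j-th component (aⱼ − 1)/(Σaᵢ − K).
Here Σaᵢ = 47 and K = 3, so p_1 = (9 − 1)/(47 − 3) = 8/44 ≈ 0.1818.

MAP estimate: 0.1818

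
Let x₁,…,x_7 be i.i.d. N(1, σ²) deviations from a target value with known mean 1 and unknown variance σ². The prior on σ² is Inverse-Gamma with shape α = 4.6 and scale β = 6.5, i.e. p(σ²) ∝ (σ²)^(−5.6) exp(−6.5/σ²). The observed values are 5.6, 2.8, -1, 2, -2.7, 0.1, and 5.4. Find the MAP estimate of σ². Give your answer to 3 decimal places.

σ̂²_MAP = 4.190

Sum of squared deviations about the known mean: SS = (5.6−1)² + (2.8−1)² + (-1−1)² + (2−1)² + (-2.7−1)² + (0.1−1)² + (5.4−1)² = 63.26.
The Normal likelihood contributes (σ²)^(−n/2) exp(−SS/(2σ²)), so the posterior is Inverse-Gamma(α + n/2, β + SS/2) = Inverse-Gamma(8.1, 38.13).
The mode of Inverse-Gamma(a, b) is b/(a+1) = 38.13/9.1 ≈ 4.190.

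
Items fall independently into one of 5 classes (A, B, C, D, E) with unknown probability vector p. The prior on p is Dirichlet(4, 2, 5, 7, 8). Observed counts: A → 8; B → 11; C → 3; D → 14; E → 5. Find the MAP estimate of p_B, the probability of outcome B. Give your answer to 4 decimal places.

The posterior is Dirichlet(αᵢ + nᵢ) = Dirichlet(12, 13, 8, 21, 13).
For a Dirichlet(a₁,…,a_K) with all aᵢ > 1, the mode has j-th component (aⱼ − 1)/(Σaᵢ − K).
Here Σaᵢ = 67 and K = 5, so p_B = (13 − 1)/(67 − 5) = 12/62 ≈ 0.1935.

MAP estimate of p_B = 0.1935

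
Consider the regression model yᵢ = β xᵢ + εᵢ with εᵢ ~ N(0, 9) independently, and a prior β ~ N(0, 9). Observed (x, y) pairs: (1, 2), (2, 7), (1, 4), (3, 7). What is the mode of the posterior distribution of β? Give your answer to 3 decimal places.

log p(β | y) = −Σ(yᵢ − βxᵢ)²/(2·9) − β²/(2·9) + const.
Setting the derivative to zero: Σxᵢ(yᵢ − βxᵢ)/9 − β/9 = 0, so β = Σxᵢyᵢ / (Σxᵢ² + σ²/τ²).
Σxᵢyᵢ = 1·2 + 2·7 + 1·4 + 3·7 = 41; Σxᵢ² = 15; σ²/τ² = 1.
β̂_MAP = 41 / (15 + 1) = 41/16 ≈ 2.563.

β̂_MAP = 2.563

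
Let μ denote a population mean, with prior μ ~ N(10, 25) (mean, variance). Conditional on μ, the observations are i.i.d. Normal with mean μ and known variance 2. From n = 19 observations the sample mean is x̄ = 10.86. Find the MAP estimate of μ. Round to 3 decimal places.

n = 19, x̄ = 10.86.
For a Normal prior and Normal likelihood with known variance, the posterior is Normal; its mode equals its mean, the precision-weighted average.
Prior precision 1/σ₀² = 1/25 = 0.04; data precision n/σ² = 19/2 = 9.5.
μ̂ = (0.04·10 + 9.5·10.86) / (0.04 + 9.5) = 103.57/9.54 = 10357/954 ≈ 10.856.

μ̂_MAP = 10.856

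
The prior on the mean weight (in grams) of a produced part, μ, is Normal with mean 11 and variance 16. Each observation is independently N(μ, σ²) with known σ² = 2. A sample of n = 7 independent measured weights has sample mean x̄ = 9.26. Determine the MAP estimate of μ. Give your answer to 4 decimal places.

n = 7, x̄ = 9.26.
For a Normal prior and Normal likelihood with known variance, the posterior is Normal; its mode equals its mean, the precision-weighted average.
Prior precision 1/σ₀² = 1/16 = 0.0625; data precision n/σ² = 7/2 = 3.5.
μ̂ = (0.0625·11 + 3.5·9.26) / (0.0625 + 3.5) = 33.0975/3.5625 = 4413/475 ≈ 9.2905.

μ̂_MAP = 9.2905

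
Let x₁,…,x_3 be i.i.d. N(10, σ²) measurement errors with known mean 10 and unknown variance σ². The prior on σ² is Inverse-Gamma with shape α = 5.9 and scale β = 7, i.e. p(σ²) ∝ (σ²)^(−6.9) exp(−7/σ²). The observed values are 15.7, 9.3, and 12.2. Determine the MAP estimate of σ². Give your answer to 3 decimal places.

σ̂²_MAP = 3.085

Sum of squared deviations about the known mean: SS = (15.7−10)² + (9.3−10)² + (12.2−10)² = 37.82.
The Normal likelihood contributes (σ²)^(−n/2) exp(−SS/(2σ²)), so the posterior is Inverse-Gamma(α + n/2, β + SS/2) = Inverse-Gamma(7.4, 25.91).
The mode of Inverse-Gamma(a, b) is b/(a+1) = 25.91/8.4 ≈ 3.085.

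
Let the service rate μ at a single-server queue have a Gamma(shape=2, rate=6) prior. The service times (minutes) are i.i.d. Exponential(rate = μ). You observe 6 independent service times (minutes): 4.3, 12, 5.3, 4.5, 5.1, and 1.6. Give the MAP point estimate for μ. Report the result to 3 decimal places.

μ̂_MAP = 0.180

The Exponential(rate=μ) likelihood is ∝ μ^n e^(−μΣtᵢ). Here n = 6 and Σtᵢ = 4.3 + 12 + 5.3 + 4.5 + 5.1 + 1.6 = 32.8.
Posterior ∝ μe^(−6μ) · μ^6e^(−32.8μ) = μ^7e^(−38.8μ), i.e. Gamma(8, 38.8).
Mode = (a−1)/b = 7/38.8 ≈ 0.180.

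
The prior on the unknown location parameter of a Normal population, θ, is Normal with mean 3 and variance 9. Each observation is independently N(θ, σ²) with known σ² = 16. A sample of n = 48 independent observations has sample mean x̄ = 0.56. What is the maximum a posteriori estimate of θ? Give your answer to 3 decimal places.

θ̂_MAP = 0.647

n = 48, x̄ = 0.56.
For a Normal prior and Normal likelihood with known variance, the posterior is Normal; its mode equals its mean, the precision-weighted average.
Prior precision 1/σ₀² = 1/9; data precision n/σ² = 48/16 = 3.
θ̂ = ((1/9)·3 + 3·0.56) / (1/9 + 3) = (151/75)/(28/9) = 453/700 ≈ 0.647.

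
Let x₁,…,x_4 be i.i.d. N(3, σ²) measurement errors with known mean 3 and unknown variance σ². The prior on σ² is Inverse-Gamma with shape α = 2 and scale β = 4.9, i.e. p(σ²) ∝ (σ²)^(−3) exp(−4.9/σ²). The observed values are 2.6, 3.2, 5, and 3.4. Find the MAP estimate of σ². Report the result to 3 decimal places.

Sum of squared deviations about the known mean: SS = (2.6−3)² + (3.2−3)² + (5−3)² + (3.4−3)² = 4.36.
The Normal likelihood contributes (σ²)^(−n/2) exp(−SS/(2σ²)), so the posterior is Inverse-Gamma(α + n/2, β + SS/2) = Inverse-Gamma(4, 7.08).
The mode of Inverse-Gamma(a, b) is b/(a+1) = 7.08/5 ≈ 1.416.

σ̂²_MAP = 1.416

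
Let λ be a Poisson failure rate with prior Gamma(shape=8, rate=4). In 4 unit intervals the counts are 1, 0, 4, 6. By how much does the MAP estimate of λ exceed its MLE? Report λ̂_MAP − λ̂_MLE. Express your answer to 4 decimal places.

MAP − MLE = -0.5000

Σxᵢ = 11. Posterior is Gamma(19, 8); MAP = (19−1)/8 = 18/8 ≈ 2.25000.
MLE = x̄ = 11/4 ≈ 2.75000.
Difference = 18/8 − 11/4 = -1/2 ≈ -0.5000.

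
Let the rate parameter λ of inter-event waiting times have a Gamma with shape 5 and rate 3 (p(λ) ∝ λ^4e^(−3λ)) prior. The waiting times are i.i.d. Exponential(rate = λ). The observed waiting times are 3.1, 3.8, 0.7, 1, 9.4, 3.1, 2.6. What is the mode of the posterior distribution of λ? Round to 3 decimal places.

The Exponential(rate=λ) likelihood is ∝ λ^n e^(−λΣtᵢ). Here n = 7 and Σtᵢ = 3.1 + 3.8 + 0.7 + 1 + 9.4 + 3.1 + 2.6 = 23.7.
Posterior ∝ λ^4e^(−3λ) · λ^7e^(−23.7λ) = λ^11e^(−26.7λ), i.e. Gamma(12, 26.7).
Mode = (a−1)/b = 11/26.7 ≈ 0.412.

λ̂_MAP = 0.412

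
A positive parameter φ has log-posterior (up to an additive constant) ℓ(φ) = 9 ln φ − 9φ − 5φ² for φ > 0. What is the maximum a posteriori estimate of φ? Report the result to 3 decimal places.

ℓ'(φ) = 9/φ − 9 − 10φ. Setting this to zero and multiplying by φ: 10φ² + 9φ − 9 = 0.
φ = (−9 + √(9² + 4·10·9)) / (2·10) = (−9 + √441) / 20 = (−9 + 21)/20 = 3/5.
ℓ''(φ) = −9/φ² − 10 < 0, confirming a maximum.

φ̂_MAP = 0.600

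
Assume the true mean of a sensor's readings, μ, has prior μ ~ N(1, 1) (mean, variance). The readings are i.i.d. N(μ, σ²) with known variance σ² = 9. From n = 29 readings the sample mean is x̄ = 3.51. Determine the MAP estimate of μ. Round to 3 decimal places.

n = 29, x̄ = 3.51.
For a Normal prior and Normal likelihood with known variance, the posterior is Normal; its mode equals its mean, the precision-weighted average.
Prior precision 1/σ₀² = 1/1 = 1; data precision n/σ² = 29/9.
μ̂ = (1·1 + (29/9)·3.51) / (1 + 29/9) = 12.31/(38/9) = 11079/3800 ≈ 2.916.

μ̂_MAP = 2.916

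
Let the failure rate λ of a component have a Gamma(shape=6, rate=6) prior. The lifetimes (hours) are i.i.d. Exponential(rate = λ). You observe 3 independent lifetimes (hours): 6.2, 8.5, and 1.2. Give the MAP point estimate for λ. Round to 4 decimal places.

λ̂_MAP = 0.3653

The Exponential(rate=λ) likelihood is ∝ λ^n e^(−λΣtᵢ). Here n = 3 and Σtᵢ = 6.2 + 8.5 + 1.2 = 15.9.
Posterior ∝ λ^5e^(−6λ) · λ^3e^(−15.9λ) = λ^8e^(−21.9λ), i.e. Gamma(9, 21.9).
Mode = (a−1)/b = 8/21.9 ≈ 0.3653.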